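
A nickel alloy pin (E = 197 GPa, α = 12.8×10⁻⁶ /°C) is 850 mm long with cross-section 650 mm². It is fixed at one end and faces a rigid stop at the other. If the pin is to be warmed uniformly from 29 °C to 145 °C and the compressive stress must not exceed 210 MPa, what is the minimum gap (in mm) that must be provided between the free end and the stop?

Free expansion if unrestrained: δ_free = αΔT L = 12.8×10⁻⁶ × 116 × 850 = 1.262 mm.
At the allowable stress the elastic shortening the wall may impose is σL/E = 210 × 850 / (197×10³) = 0.9061 mm.
So the gap has to take up the difference, g_min = δ_free − σL/E = 1.262 − 0.9061 = 0.356 mm.

g ≈ 0.356 mm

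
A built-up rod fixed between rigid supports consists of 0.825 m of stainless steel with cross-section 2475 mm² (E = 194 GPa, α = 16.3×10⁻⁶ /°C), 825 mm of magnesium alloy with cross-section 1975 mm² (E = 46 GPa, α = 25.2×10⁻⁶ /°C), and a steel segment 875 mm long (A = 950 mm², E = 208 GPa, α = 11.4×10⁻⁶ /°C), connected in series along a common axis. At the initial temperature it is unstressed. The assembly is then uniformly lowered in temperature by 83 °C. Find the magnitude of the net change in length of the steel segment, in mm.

|ΔL| ≈ 0.239 mm

If the supports were absent, the total length change would be Σ αᵢΔT Lᵢ = 16.3×10⁻⁶×83×825 + 25.2×10⁻⁶×83×825 + 11.4×10⁻⁶×83×875 = 3.67 mm.
The walls prevent any net length change, so an axial force P (same in every segment) develops. Compatibility: P · Σ Lᵢ/(AᵢEᵢ) = δ_free.
The series flexibility is Σ Lᵢ/(AᵢEᵢ) = 825/(2475×194×10³) + 825/(1975×46×10³) + 875/(950×208×10³) = 1.523×10⁻⁵ mm/N.
So P = 3.67 / 1.523×10⁻⁵ = 241 kN, tensile.
For the steel segment, free thermal change = 11.4×10⁻⁶×83×875 = 0.8279 mm and elastic change from P = 241000×875/(950×208×10³) = 1.067 mm; these oppose, so the net change is 0.239 mm (segment lengthens).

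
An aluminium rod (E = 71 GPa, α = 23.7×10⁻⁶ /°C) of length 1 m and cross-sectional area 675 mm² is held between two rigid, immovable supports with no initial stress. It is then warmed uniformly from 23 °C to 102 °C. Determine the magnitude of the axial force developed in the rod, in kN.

P ≈ 89.7 kN (compressive)

Full restraint means ε = 0, so the stress is σ = EαΔT = 71×10³ × 23.7×10⁻⁶ × 79 = 132.9 MPa.
Axial force P = σA = 132.9 × 675 = 89730 N = 89.73 kN, compressive.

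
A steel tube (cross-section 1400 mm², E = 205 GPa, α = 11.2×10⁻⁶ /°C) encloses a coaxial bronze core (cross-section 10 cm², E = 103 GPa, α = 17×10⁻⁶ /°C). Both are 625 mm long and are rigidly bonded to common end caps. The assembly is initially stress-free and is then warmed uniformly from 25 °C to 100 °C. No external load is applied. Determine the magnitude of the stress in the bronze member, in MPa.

σ ≈ 33 MPa (compressive)

Equilibrium of a rigid end plate with no external load gives equal and opposite internal forces ±P in the two members. Since α_{bronze} > α_{steel}, heating drives the bronze into compression and the steel into tension.
Compatibility of the two members (thermal + elastic change equal): (α₁ − α₂)ΔT = P·[1/(A₁E₁) + 1/(A₂E₂)].
|α₁ − α₂|·ΔT = 5.8×10⁻⁶ × 75 = 0.000435.
1/(A₁E₁) + 1/(A₂E₂) = 1/(1400×205×10³) + 1/(1000×103×10³) = 1.319×10⁻⁸ N⁻¹.
So P = 0.000435 / 1.319×10⁻⁸ = 32.97 kN.
σ_{bronze} = P/A₂ = 32970/1000 = 32.97 MPa, compressive.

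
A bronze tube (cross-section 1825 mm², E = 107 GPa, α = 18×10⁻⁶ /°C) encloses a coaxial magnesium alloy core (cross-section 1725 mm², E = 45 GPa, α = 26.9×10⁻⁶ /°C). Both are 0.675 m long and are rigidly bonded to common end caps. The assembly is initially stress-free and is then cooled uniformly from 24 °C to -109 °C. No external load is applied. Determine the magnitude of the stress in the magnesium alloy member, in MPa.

σ ≈ 38.1 MPa (tensile)

Both members must finish at the same length. With the larger α, the magnesium alloy tends to over-contract; the plates restrain it, putting the magnesium alloy in tension and the bronze in compression. With no external load the two internal forces are equal and opposite, magnitude P.
Compatibility of the two members (thermal + elastic change equal): (α₁ − α₂)ΔT = P·[1/(A₁E₁) + 1/(A₂E₂)].
|α₁ − α₂|·ΔT = 8.9×10⁻⁶ × 133 = 0.001184.
1/(A₁E₁) + 1/(A₂E₂) = 1/(1825×107×10³) + 1/(1725×45×10³) = 1.8×10⁻⁸ N⁻¹.
So P = 0.001184 / 1.8×10⁻⁸ = 65.75 kN.
σ_{magnesium alloy} = P/A₂ = 65750/1725 = 38.12 MPa, tensile.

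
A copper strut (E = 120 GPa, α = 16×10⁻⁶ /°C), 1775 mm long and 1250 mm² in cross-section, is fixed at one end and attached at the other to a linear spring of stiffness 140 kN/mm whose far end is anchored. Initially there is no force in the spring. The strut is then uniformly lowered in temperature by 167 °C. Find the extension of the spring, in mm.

δ ≈ 1.79 mm

Free thermal contraction: δ_free = αΔT L = 16×10⁻⁶ × 167 × 1775 = 4.743 mm.
With a force P in the spring, the elastic change of the strut is PL/(AE) and that of the spring is P/k; compatibility requires their sum to equal δ_free.
P [ L/(AE) + 1/k ] = δ_free → P [ 1775/(1250×120×10³) + 1/(140×10³) ] = 4.743.
P = 4.743 / 1.898×10⁻⁵ = 249900 N.
Spring extension = P/k = 249900/(140×10³) = 1.785 mm.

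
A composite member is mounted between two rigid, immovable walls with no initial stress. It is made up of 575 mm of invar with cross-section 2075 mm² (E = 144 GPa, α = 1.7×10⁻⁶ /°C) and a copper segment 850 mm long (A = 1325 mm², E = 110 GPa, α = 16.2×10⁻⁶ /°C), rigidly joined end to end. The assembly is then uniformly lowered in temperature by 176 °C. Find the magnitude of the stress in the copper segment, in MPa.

Free thermal contraction of the whole bar: Σ αᵢΔT Lᵢ = 1.7×10⁻⁶×176×575 + 16.2×10⁻⁶×176×850 = 2.596 mm.
Since the ends are fixed, an axial force P builds up, equal in every segment, with P · Σ Lᵢ/(AᵢEᵢ) = δ_free.
Σ Lᵢ/(AᵢEᵢ) = 575/(2075×144×10³) + 850/(1325×110×10³) = 7.756×10⁻⁶ mm/N.
So P = 2.596 / 7.756×10⁻⁶ = 334.6 kN, tensile.
σ_{copper} = P / A = 334600 / 1325 = 252.6 MPa.

σ ≈ 253 MPa (tensile)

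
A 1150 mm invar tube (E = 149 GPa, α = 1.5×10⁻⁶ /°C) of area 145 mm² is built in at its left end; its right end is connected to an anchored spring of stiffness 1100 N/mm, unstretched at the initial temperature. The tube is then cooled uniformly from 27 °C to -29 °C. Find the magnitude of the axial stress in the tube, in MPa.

Free thermal contraction: δ_free = αΔT L = 1.5×10⁻⁶ × 56 × 1150 = 0.0966 mm.
With a force P in the spring, the elastic change of the tube is PL/(AE) and that of the spring is P/k; compatibility requires their sum to equal δ_free.
So P = δ_free / [L/(AE) + 1/k] = 0.0966 / [ 1150/(145×149×10³) + 1/(1100) ].
P = 0.0966 / 0.0009623 = 100.4 N.
σ = P/A = 100.4/145 = 0.6923 MPa.

σ ≈ 0.692 MPa (tensile)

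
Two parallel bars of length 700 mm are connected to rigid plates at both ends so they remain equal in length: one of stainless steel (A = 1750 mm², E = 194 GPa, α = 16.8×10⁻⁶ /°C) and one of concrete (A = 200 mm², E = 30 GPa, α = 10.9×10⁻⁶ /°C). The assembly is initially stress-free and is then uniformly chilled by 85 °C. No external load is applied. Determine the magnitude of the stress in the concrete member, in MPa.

σ ≈ 14.8 MPa (compressive)

The stainless steel has the larger α, so on cooling it would change length more than the concrete if both were free. The rigid plates force a common final length, so the stainless steel is put into tension and the concrete into compression, with equal and opposite forces P (no external load).
Compatibility of the two members (thermal + elastic change equal): (α₁ − α₂)ΔT = P·[1/(A₁E₁) + 1/(A₂E₂)].
|α₁ − α₂|·ΔT = 5.9×10⁻⁶ × 85 = 0.0005015.
1/(A₁E₁) + 1/(A₂E₂) = 1/(1750×194×10³) + 1/(200×30×10³) = 1.696×10⁻⁷ N⁻¹.
P = 0.0005015 / 1.696×10⁻⁷ = 2957 N = 2.957 kN.
σ_{concrete} = P/A₂ = 2957/200 = 14.78 MPa, compressive.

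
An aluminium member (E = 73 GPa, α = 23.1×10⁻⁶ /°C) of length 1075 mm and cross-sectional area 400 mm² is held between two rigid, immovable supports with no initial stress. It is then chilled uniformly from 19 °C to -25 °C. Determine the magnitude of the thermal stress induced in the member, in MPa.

σ ≈ 74.2 MPa (tensile)

The supports are rigid, so the total axial strain is zero. The restrained thermal strain is ε = αΔT = 23.1×10⁻⁶ × 44 = 1016.4×10⁻⁶.
σ = EαΔT = 73×10³ × 23.1×10⁻⁶ × 44 = 74.2 MPa (tensile; the member is trying to contract).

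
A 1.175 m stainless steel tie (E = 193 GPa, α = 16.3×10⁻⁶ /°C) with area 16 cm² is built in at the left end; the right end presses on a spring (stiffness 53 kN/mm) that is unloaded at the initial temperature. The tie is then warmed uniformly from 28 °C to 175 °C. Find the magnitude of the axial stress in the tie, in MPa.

σ ≈ 77.6 MPa (compressive)

Free thermal expansion: δ_free = αΔT L = 16.3×10⁻⁶ × 147 × 1175 = 2.815 mm.
Let P be the compressive force at the spring. The tie shortens elastically by PL/(AE) and the spring compresses by P/k; together these equal δ_free.
So P = δ_free / [L/(AE) + 1/k] = 2.815 / [ 1175/(1600×193×10³) + 1/(53×10³) ].
P = 2.815 / 2.267×10⁻⁵ = 124200 N.
σ = P/A = 124200/1600 = 77.61 MPa.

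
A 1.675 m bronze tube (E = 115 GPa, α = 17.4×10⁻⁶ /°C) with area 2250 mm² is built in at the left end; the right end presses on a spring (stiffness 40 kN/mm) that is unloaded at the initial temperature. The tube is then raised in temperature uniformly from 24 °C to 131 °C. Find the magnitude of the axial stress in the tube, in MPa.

σ ≈ 44 MPa (compressive)

The unrestrained thermal change is αΔT L = 17.4×10⁻⁶ × 107 × 1675 = 3.119 mm.
With a force P in the spring, the elastic change of the tube is PL/(AE) and that of the spring is P/k; compatibility requires their sum to equal δ_free.
P [ L/(AE) + 1/k ] = δ_free → P [ 1675/(2250×115×10³) + 1/(40×10³) ] = 3.119.
P = 3.119 / 3.147×10⁻⁵ = 99080 N.
σ = P/A = 99080/2250 = 44.04 MPa.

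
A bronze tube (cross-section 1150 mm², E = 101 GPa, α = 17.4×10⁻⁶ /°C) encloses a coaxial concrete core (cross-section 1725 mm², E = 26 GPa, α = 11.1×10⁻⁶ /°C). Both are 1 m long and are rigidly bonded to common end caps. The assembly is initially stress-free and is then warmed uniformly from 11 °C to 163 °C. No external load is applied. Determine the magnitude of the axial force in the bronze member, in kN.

P ≈ 31 kN (compressive in the bronze)

Equilibrium of a rigid end plate with no external load gives equal and opposite internal forces ±P in the two members. Since α_{bronze} > α_{concrete}, heating drives the bronze into compression and the concrete into tension.
Compatibility of the two members (thermal + elastic change equal): (α₁ − α₂)ΔT = P·[1/(A₁E₁) + 1/(A₂E₂)].
|α₁ − α₂|·ΔT = 6.3×10⁻⁶ × 152 = 0.0009576.
1/(A₁E₁) + 1/(A₂E₂) = 1/(1150×101×10³) + 1/(1725×26×10³) = 3.091×10⁻⁸ N⁻¹.
So P = 0.0009576 / 3.091×10⁻⁸ = 30.98 kN.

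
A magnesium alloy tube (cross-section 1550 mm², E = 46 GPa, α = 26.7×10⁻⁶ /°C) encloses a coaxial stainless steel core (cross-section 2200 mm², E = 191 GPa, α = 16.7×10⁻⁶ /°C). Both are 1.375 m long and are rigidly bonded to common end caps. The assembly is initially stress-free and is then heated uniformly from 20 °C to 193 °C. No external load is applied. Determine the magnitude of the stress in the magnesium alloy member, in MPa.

σ ≈ 68 MPa (compressive)

Both members must finish at the same length. With the larger α, the magnesium alloy tends to over-expand; the plates restrain it, putting the magnesium alloy in compression and the stainless steel in tension. With no external load the two internal forces are equal and opposite, magnitude P.
Equating the net (thermal + elastic) strains gives |α₁ − α₂|·ΔT = P·[1/(A₁E₁) + 1/(A₂E₂)].
|α₁ − α₂|·ΔT = 10×10⁻⁶ × 173 = 0.00173.
1/(A₁E₁) + 1/(A₂E₂) = 1/(1550×46×10³) + 1/(2200×191×10³) = 1.641×10⁻⁸ N⁻¹.
So P = 0.00173 / 1.641×10⁻⁸ = 105.5 kN.
σ_{magnesium alloy} = P/A₁ = 105500/1550 = 68.04 MPa, compressive.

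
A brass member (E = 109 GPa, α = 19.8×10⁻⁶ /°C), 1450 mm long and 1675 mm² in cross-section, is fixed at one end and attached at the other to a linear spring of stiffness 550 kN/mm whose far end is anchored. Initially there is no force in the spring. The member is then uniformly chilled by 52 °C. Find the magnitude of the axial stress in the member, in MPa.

σ ≈ 91.3 MPa (tensile)

If the spring were absent the member would shorten by αΔT L = 19.8×10⁻⁶ × 52 × 1450 = 1.493 mm.
Let P be the tensile force in the spring. The member extends elastically by PL/(AE) and the spring stretches by P/k; together these equal δ_free.
P [ L/(AE) + 1/k ] = δ_free → P [ 1450/(1675×109×10³) + 1/(550×10³) ] = 1.493.
P = 1.493 / 9.76×10⁻⁶ = 153000 N.
σ = P/A = 153000/1675 = 91.32 MPa.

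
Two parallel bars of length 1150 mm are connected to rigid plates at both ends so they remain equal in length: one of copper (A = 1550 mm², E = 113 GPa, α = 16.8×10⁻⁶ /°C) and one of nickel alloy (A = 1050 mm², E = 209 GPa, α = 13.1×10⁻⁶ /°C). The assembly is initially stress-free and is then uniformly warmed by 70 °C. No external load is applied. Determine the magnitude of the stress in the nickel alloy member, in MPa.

σ ≈ 24 MPa (tensile)

The copper has the larger α, so on heating it would change length more than the nickel alloy if both were free. The rigid plates force a common final length, so the copper is put into compression and the nickel alloy into tension, with equal and opposite forces P (no external load).
Setting the final lengths equal and cancelling L: (α₁ − α₂)ΔT = P/(A₁E₁) + P/(A₂E₂).
|α₁ − α₂|·ΔT = 3.7×10⁻⁶ × 70 = 0.000259.
1/(A₁E₁) + 1/(A₂E₂) = 1/(1550×113×10³) + 1/(1050×209×10³) = 1.027×10⁻⁸ N⁻¹.
P = 0.000259 / 1.027×10⁻⁸ = 25230 N = 25.23 kN.
σ_{nickel alloy} = P/A₂ = 25230/1050 = 24.03 MPa, tensile.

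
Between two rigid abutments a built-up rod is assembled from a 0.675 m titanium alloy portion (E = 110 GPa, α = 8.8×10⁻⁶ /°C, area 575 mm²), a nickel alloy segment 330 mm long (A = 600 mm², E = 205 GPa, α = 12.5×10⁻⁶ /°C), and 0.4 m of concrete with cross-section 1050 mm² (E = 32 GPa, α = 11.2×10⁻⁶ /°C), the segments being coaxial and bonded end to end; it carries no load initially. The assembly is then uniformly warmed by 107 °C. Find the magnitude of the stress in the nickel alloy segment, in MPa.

If the supports were absent, the total length change would be Σ αᵢΔT Lᵢ = 8.8×10⁻⁶×107×675 + 12.5×10⁻⁶×107×330 + 11.2×10⁻⁶×107×400 = 1.556 mm.
The walls prevent any net length change, so an axial force P (same in every segment) develops. Compatibility: P · Σ Lᵢ/(AᵢEᵢ) = δ_free.
Σ Lᵢ/(AᵢEᵢ) = 675/(575×110×10³) + 330/(600×205×10³) + 400/(1050×32×10³) = 2.526×10⁻⁵ mm/N.
P = 1.556 / 2.526×10⁻⁵ = 61610 N = 61.61 kN, compressive.
σ_{nickel alloy} = P / A = 61610 / 600 = 102.7 MPa.

σ ≈ 103 MPa (compressive)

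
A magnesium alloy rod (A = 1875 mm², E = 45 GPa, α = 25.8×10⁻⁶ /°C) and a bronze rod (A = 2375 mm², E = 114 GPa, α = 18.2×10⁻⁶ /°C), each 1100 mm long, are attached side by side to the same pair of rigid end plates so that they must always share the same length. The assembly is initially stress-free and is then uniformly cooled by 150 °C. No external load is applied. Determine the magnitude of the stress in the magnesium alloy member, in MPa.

σ ≈ 39.1 MPa (tensile)

The magnesium alloy has the larger α, so on cooling it would change length more than the bronze if both were free. The rigid plates force a common final length, so the magnesium alloy is put into tension and the bronze into compression, with equal and opposite forces P (no external load).
Equating the net (thermal + elastic) strains gives |α₁ − α₂|·ΔT = P·[1/(A₁E₁) + 1/(A₂E₂)].
|α₁ − α₂|·ΔT = 7.6×10⁻⁶ × 150 = 0.00114.
1/(A₁E₁) + 1/(A₂E₂) = 1/(1875×45×10³) + 1/(2375×114×10³) = 1.555×10⁻⁸ N⁻¹.
So P = 0.00114 / 1.555×10⁻⁸ = 73.33 kN.
σ_{magnesium alloy} = P/A₁ = 73330/1875 = 39.11 MPa, tensile.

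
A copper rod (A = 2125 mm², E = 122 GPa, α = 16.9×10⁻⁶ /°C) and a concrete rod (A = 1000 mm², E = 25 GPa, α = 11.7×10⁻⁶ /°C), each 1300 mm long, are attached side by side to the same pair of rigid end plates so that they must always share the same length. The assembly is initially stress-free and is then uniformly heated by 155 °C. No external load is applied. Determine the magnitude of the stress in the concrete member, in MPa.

σ ≈ 18.4 MPa (tensile)

Both members must finish at the same length. With the larger α, the copper tends to over-expand; the plates restrain it, putting the copper in compression and the concrete in tension. With no external load the two internal forces are equal and opposite, magnitude P.
Compatibility of the two members (thermal + elastic change equal): (α₁ − α₂)ΔT = P·[1/(A₁E₁) + 1/(A₂E₂)].
|α₁ − α₂|·ΔT = 5.2×10⁻⁶ × 155 = 0.000806.
1/(A₁E₁) + 1/(A₂E₂) = 1/(2125×122×10³) + 1/(1000×25×10³) = 4.386×10⁻⁸ N⁻¹.
P = 0.000806 / 4.386×10⁻⁸ = 18380 N = 18.38 kN.
σ_{concrete} = P/A₂ = 18380/1000 = 18.38 MPa, tensile.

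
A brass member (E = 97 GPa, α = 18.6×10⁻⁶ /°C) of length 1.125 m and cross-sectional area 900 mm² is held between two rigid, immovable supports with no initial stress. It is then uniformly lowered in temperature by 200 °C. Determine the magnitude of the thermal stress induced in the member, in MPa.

Because both ends are immovable the net strain is zero, and the suppressed thermal strain is αΔT = 18.6×10⁻⁶ × 200 = 3720×10⁻⁶.
σ = EαΔT = 97×10³ × 18.6×10⁻⁶ × 200 = 360.8 MPa (tensile; the member is trying to contract).

σ ≈ 361 MPa (tensile)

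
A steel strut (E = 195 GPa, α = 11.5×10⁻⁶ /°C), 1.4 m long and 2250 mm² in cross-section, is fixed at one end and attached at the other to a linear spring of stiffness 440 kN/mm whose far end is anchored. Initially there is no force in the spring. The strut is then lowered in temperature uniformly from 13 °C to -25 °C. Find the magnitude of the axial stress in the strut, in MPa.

Free thermal contraction: δ_free = αΔT L = 11.5×10⁻⁶ × 38 × 1400 = 0.6118 mm.
Let P be the tensile force in the spring. The strut extends elastically by PL/(AE) and the spring stretches by P/k; together these equal δ_free.
So P = δ_free / [L/(AE) + 1/k] = 0.6118 / [ 1400/(2250×195×10³) + 1/(440×10³) ].
P = 0.6118 / 5.464×10⁻⁶ = 112000 N.
σ = P/A = 112000/2250 = 49.77 MPa.

σ ≈ 49.8 MPa (tensile)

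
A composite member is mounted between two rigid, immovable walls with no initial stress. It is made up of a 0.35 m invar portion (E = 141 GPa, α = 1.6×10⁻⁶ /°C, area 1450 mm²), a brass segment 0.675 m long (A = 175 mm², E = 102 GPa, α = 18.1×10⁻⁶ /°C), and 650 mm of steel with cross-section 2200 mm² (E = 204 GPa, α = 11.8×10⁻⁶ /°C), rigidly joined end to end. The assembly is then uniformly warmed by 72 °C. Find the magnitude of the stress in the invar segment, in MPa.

With the walls removed the bar would change length by δ_free = Σ αᵢΔT Lᵢ = 1.6×10⁻⁶×72×350 + 18.1×10⁻⁶×72×675 + 11.8×10⁻⁶×72×650 = 1.472 mm.
The walls prevent any net length change, so an axial force P (same in every segment) develops. Compatibility: P · Σ Lᵢ/(AᵢEᵢ) = δ_free.
Σ Lᵢ/(AᵢEᵢ) = 350/(1450×141×10³) + 675/(175×102×10³) + 650/(2200×204×10³) = 4.098×10⁻⁵ mm/N.
P = 1.472 / 4.098×10⁻⁵ = 35930 N = 35.93 kN, compressive.
σ_{invar} = P / A = 35930 / 1450 = 24.78 MPa.

σ ≈ 24.8 MPa (compressive)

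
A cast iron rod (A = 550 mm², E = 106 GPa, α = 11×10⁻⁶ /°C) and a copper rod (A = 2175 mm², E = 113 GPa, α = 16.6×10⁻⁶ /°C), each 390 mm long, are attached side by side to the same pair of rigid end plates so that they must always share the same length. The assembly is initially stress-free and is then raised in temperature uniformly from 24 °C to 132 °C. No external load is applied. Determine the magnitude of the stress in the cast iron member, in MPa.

Both members must finish at the same length. With the larger α, the copper tends to over-expand; the plates restrain it, putting the copper in compression and the cast iron in tension. With no external load the two internal forces are equal and opposite, magnitude P.
Setting the final lengths equal and cancelling L: (α₁ − α₂)ΔT = P/(A₁E₁) + P/(A₂E₂).
|α₁ − α₂|·ΔT = 5.6×10⁻⁶ × 108 = 0.0006048.
1/(A₁E₁) + 1/(A₂E₂) = 1/(550×106×10³) + 1/(2175×113×10³) = 2.122×10⁻⁸ N⁻¹.
P = 0.0006048 / 2.122×10⁻⁸ = 28500 N = 28.5 kN.
σ_{cast iron} = P/A₁ = 28500/550 = 51.82 MPa, tensile.

σ ≈ 51.8 MPa (tensile)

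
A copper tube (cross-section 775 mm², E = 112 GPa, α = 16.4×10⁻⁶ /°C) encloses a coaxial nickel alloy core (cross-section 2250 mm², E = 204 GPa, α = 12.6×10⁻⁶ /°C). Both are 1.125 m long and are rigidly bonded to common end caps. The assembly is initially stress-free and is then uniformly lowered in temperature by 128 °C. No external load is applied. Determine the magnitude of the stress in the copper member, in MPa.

σ ≈ 45.8 MPa (tensile)

The copper has the larger α, so on cooling it would change length more than the nickel alloy if both were free. The rigid plates force a common final length, so the copper is put into tension and the nickel alloy into compression, with equal and opposite forces P (no external load).
Setting the final lengths equal and cancelling L: (α₁ − α₂)ΔT = P/(A₁E₁) + P/(A₂E₂).
|α₁ − α₂|·ΔT = 3.8×10⁻⁶ × 128 = 0.0004864.
1/(A₁E₁) + 1/(A₂E₂) = 1/(775×112×10³) + 1/(2250×204×10³) = 1.37×10⁻⁸ N⁻¹.
So P = 0.0004864 / 1.37×10⁻⁸ = 35.51 kN.
σ_{copper} = P/A₁ = 35510/775 = 45.81 MPa, tensile.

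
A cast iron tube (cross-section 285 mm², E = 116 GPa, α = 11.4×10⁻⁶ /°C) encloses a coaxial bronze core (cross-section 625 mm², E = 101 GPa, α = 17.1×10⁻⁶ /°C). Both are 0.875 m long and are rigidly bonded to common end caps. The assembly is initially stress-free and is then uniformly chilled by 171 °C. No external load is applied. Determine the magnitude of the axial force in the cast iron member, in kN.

Equilibrium of a rigid end plate with no external load gives equal and opposite internal forces ±P in the two members. Since α_{bronze} > α_{cast iron}, cooling drives the bronze into tension and the cast iron into compression.
Setting the final lengths equal and cancelling L: (α₁ − α₂)ΔT = P/(A₁E₁) + P/(A₂E₂).
|α₁ − α₂|·ΔT = 5.7×10⁻⁶ × 171 = 0.0009747.
1/(A₁E₁) + 1/(A₂E₂) = 1/(285×116×10³) + 1/(625×101×10³) = 4.609×10⁻⁸ N⁻¹.
P = 0.0009747 / 4.609×10⁻⁸ = 21150 N = 21.15 kN.

P ≈ 21.1 kN (compressive in the cast iron)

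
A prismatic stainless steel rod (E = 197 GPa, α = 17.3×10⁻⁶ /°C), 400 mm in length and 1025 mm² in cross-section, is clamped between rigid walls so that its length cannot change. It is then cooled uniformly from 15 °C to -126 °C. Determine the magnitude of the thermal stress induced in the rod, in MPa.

σ ≈ 481 MPa (tensile)

The supports are rigid, so the total axial strain is zero. The restrained thermal strain is ε = αΔT = 17.3×10⁻⁶ × 141 = 2439.3×10⁻⁶.
The stress required to suppress this strain is σ = Eε = 197×10³ × 2439.3×10⁻⁶ = 480.5 MPa, tensile since the rod is trying to contract.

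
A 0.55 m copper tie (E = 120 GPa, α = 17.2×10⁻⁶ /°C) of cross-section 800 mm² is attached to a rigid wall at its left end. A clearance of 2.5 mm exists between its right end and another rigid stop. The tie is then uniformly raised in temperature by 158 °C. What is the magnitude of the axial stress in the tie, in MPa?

Unrestrained expansion: δ_free = αΔT L = 17.2×10⁻⁶ × 158 × 550 = 1.495 mm.
This is smaller than the 2.5 mm clearance, so the tie expands freely without reaching the stop — the stress is zero.

σ ≈ 0 MPa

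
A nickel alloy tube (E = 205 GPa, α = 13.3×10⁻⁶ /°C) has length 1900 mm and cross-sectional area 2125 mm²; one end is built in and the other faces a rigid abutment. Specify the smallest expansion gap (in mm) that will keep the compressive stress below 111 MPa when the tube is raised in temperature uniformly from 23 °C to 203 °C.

g ≈ 3.52 mm

With no wall the tube would lengthen by αΔT L = 13.3×10⁻⁶ × 180 × 1900 = 4.549 mm.
At the allowable stress the elastic shortening the wall may impose is σL/E = 111 × 1900 / (205×10³) = 1.029 mm.
The gap must absorb the remainder: g_min = 4.549 − 1.029 = 3.52 mm.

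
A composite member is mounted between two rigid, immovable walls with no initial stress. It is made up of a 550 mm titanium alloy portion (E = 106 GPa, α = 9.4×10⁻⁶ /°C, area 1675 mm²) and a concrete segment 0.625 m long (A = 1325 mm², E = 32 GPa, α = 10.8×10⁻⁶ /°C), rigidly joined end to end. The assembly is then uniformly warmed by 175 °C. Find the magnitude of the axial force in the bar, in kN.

P ≈ 117 kN (compressive)

With the walls removed the bar would change length by δ_free = Σ αᵢΔT Lᵢ = 9.4×10⁻⁶×175×550 + 10.8×10⁻⁶×175×625 = 2.086 mm.
The rigid supports impose zero overall length change; the single axial force P common to all segments must satisfy P Σ Lᵢ/(AᵢEᵢ) = δ_free.
The series flexibility is Σ Lᵢ/(AᵢEᵢ) = 550/(1675×106×10³) + 625/(1325×32×10³) = 1.784×10⁻⁵ mm/N.
Hence P = δ_free / Σ(L/AE) = 2.086/1.784×10⁻⁵ = 116.9 kN (compressive).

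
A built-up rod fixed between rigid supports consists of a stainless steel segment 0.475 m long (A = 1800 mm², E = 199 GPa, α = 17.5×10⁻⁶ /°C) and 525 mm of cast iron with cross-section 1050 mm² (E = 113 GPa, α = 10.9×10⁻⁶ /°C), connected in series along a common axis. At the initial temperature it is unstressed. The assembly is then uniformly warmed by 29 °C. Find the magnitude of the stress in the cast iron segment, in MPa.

σ ≈ 67.4 MPa (compressive)

Free thermal expansion of the whole bar: Σ αᵢΔT Lᵢ = 17.5×10⁻⁶×29×475 + 10.9×10⁻⁶×29×525 = 0.407 mm.
Since the ends are fixed, an axial force P builds up, equal in every segment, with P · Σ Lᵢ/(AᵢEᵢ) = δ_free.
Σ Lᵢ/(AᵢEᵢ) = 475/(1800×199×10³) + 525/(1050×113×10³) = 5.751×10⁻⁶ mm/N.
Hence P = δ_free / Σ(L/AE) = 0.407/5.751×10⁻⁶ = 70.77 kN (compressive).
σ_{cast iron} = P / A = 70770 / 1050 = 67.4 MPa.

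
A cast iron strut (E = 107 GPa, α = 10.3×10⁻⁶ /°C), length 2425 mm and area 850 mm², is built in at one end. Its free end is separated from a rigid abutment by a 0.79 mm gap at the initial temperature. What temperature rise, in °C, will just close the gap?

ΔT ≈ 31.6 °C

The gap closes when αΔT L = 0.79 mm, since the strut is still unstressed at that instant.
So ΔT = g/(αL) = 0.79/(10.3×10⁻⁶ × 2425) = 31.63 °C.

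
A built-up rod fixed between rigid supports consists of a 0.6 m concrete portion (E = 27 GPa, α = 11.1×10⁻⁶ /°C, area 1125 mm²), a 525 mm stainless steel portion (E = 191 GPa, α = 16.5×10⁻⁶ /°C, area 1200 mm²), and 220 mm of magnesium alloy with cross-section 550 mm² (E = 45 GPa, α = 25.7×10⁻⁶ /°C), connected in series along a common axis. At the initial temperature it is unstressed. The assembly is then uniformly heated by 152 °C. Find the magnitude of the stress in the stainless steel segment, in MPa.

σ ≈ 85.9 MPa (compressive)

With the walls removed the bar would change length by δ_free = Σ αᵢΔT Lᵢ = 11.1×10⁻⁶×152×600 + 16.5×10⁻⁶×152×525 + 25.7×10⁻⁶×152×220 = 3.188 mm.
Since the ends are fixed, an axial force P builds up, equal in every segment, with P · Σ Lᵢ/(AᵢEᵢ) = δ_free.
The series flexibility is Σ Lᵢ/(AᵢEᵢ) = 600/(1125×27×10³) + 525/(1200×191×10³) + 220/(550×45×10³) = 3.093×10⁻⁵ mm/N.
P = 3.188 / 3.093×10⁻⁵ = 103100 N = 103.1 kN, compressive.
σ_{stainless steel} = P / A = 103100 / 1200 = 85.9 MPa.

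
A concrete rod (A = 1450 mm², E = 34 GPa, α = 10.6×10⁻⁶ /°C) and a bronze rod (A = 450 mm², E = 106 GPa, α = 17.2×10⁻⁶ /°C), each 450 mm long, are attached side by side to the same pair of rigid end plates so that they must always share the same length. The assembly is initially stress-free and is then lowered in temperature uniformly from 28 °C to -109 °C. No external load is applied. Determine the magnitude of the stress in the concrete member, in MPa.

σ ≈ 15.1 MPa (compressive)

The bronze has the larger α, so on cooling it would change length more than the concrete if both were free. The rigid plates force a common final length, so the bronze is put into tension and the concrete into compression, with equal and opposite forces P (no external load).
Equating the net (thermal + elastic) strains gives |α₁ − α₂|·ΔT = P·[1/(A₁E₁) + 1/(A₂E₂)].
|α₁ − α₂|·ΔT = 6.6×10⁻⁶ × 137 = 0.0009042.
1/(A₁E₁) + 1/(A₂E₂) = 1/(1450×34×10³) + 1/(450×106×10³) = 4.125×10⁻⁸ N⁻¹.
P = 0.0009042 / 4.125×10⁻⁸ = 21920 N = 21.92 kN.
σ_{concrete} = P/A₁ = 21920/1450 = 15.12 MPa, compressive.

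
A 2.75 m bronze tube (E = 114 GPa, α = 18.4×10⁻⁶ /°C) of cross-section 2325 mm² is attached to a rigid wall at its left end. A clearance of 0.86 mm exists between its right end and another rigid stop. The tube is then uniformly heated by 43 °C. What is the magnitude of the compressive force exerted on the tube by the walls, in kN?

P ≈ 127 kN

Free thermal elongation = αΔT L = 18.4×10⁻⁶ × 43 × 2750 = 2.176 mm.
The gap closes (δ_free > 0.86 mm) and the wall then resists a further 2.176 − 0.86 = 1.316 mm of expansion.
So σ = E(δ_free − g)/L = 114×10³ × 1.316/2750 = 54.55 MPa.
P = σA = 54.55 × 2325 = 126.8 kN.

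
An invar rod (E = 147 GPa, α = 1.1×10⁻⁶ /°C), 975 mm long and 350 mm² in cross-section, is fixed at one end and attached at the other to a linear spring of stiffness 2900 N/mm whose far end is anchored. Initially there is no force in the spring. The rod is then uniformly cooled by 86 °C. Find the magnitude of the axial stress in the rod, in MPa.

σ ≈ 0.724 MPa (tensile)

Free thermal contraction: δ_free = αΔT L = 1.1×10⁻⁶ × 86 × 975 = 0.09224 mm.
With a force P in the spring, the elastic change of the rod is PL/(AE) and that of the spring is P/k; compatibility requires their sum to equal δ_free.
P [ L/(AE) + 1/k ] = δ_free → P [ 975/(350×147×10³) + 1/(2900) ] = 0.09224.
P = 0.09224 / 0.0003638 = 253.5 N.
σ = P/A = 253.5/350 = 0.7244 MPa.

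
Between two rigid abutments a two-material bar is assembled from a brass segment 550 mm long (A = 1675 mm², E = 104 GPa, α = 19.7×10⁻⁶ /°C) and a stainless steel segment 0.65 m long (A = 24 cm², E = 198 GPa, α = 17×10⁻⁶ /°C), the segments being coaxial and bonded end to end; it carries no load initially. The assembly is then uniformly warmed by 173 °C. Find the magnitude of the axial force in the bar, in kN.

P ≈ 837 kN (compressive)

Free thermal expansion of the whole bar: Σ αᵢΔT Lᵢ = 19.7×10⁻⁶×173×550 + 17×10⁻⁶×173×650 = 3.786 mm.
The walls prevent any net length change, so an axial force P (same in every segment) develops. Compatibility: P · Σ Lᵢ/(AᵢEᵢ) = δ_free.
Σ Lᵢ/(AᵢEᵢ) = 550/(1675×104×10³) + 650/(2400×198×10³) = 4.525×10⁻⁶ mm/N.
Hence P = δ_free / Σ(L/AE) = 3.786/4.525×10⁻⁶ = 836.7 kN (compressive).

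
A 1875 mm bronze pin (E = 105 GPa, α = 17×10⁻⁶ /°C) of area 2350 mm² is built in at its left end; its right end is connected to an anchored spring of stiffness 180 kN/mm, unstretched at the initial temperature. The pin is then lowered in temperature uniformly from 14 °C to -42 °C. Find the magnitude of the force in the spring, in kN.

P ≈ 136 kN

Free thermal contraction: δ_free = αΔT L = 17×10⁻⁶ × 56 × 1875 = 1.785 mm.
Let P be the tensile force in the spring. The pin extends elastically by PL/(AE) and the spring stretches by P/k; together these equal δ_free.
So P = δ_free / [L/(AE) + 1/k] = 1.785 / [ 1875/(2350×105×10³) + 1/(180×10³) ].
P = 1.785 / 1.315×10⁻⁵ = 135700 N.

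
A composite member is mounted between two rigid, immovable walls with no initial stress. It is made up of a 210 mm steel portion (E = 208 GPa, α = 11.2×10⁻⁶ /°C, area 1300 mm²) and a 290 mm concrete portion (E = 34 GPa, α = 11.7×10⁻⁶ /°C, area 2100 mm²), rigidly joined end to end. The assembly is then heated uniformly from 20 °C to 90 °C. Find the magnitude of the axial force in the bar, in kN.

P ≈ 83.1 kN (compressive)

Free thermal expansion of the whole bar: Σ αᵢΔT Lᵢ = 11.2×10⁻⁶×70×210 + 11.7×10⁻⁶×70×290 = 0.4021 mm.
Since the ends are fixed, an axial force P builds up, equal in every segment, with P · Σ Lᵢ/(AᵢEᵢ) = δ_free.
Σ Lᵢ/(AᵢEᵢ) = 210/(1300×208×10³) + 290/(2100×34×10³) = 4.838×10⁻⁶ mm/N.
P = 0.4021 / 4.838×10⁻⁶ = 83120 N = 83.12 kN, compressive.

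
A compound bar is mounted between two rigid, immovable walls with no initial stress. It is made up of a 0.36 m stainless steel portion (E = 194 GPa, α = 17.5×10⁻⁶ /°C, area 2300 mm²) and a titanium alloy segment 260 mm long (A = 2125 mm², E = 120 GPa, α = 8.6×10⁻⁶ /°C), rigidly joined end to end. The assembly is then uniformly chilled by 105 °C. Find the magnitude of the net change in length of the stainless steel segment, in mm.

With the walls removed the bar would change length by δ_free = Σ αᵢΔT Lᵢ = 17.5×10⁻⁶×105×360 + 8.6×10⁻⁶×105×260 = 0.8963 mm.
The rigid supports impose zero overall length change; the single axial force P common to all segments must satisfy P Σ Lᵢ/(AᵢEᵢ) = δ_free.
The series flexibility is Σ Lᵢ/(AᵢEᵢ) = 360/(2300×194×10³) + 260/(2125×120×10³) = 1.826×10⁻⁶ mm/N.
So P = 0.8963 / 1.826×10⁻⁶ = 490.7 kN, tensile.
For the stainless steel segment, free thermal change = 17.5×10⁻⁶×105×360 = 0.6615 mm and elastic change from P = 490700×360/(2300×194×10³) = 0.3959 mm; these oppose, so the net change is 0.266 mm (segment shortens).

|ΔL| ≈ 0.266 mm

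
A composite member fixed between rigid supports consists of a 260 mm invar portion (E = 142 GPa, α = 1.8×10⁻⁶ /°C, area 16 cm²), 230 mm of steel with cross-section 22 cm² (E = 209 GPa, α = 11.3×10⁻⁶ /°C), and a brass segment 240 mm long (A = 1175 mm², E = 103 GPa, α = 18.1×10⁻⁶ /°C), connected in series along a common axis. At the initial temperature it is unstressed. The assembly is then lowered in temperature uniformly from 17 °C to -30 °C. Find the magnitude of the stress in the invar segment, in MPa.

Free thermal contraction of the whole bar: Σ αᵢΔT Lᵢ = 1.8×10⁻⁶×47×260 + 11.3×10⁻⁶×47×230 + 18.1×10⁻⁶×47×240 = 0.3483 mm.
The walls prevent any net length change, so an axial force P (same in every segment) develops. Compatibility: P · Σ Lᵢ/(AᵢEᵢ) = δ_free.
The series flexibility is Σ Lᵢ/(AᵢEᵢ) = 260/(1600×142×10³) + 230/(2200×209×10³) + 240/(1175×103×10³) = 3.628×10⁻⁶ mm/N.
So P = 0.3483 / 3.628×10⁻⁶ = 96.02 kN, tensile.
σ_{invar} = P / A = 96020 / 1600 = 60.01 MPa.

σ ≈ 60 MPa (tensile)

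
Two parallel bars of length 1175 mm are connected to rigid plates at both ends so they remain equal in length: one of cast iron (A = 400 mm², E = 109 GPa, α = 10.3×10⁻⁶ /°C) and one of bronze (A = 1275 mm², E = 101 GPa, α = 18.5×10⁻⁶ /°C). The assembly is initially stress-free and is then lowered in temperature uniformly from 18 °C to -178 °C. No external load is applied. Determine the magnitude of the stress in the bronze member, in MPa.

σ ≈ 41.1 MPa (tensile)

The bronze has the larger α, so on cooling it would change length more than the cast iron if both were free. The rigid plates force a common final length, so the bronze is put into tension and the cast iron into compression, with equal and opposite forces P (no external load).
Equating the net (thermal + elastic) strains gives |α₁ − α₂|·ΔT = P·[1/(A₁E₁) + 1/(A₂E₂)].
|α₁ − α₂|·ΔT = 8.2×10⁻⁶ × 196 = 0.001607.
1/(A₁E₁) + 1/(A₂E₂) = 1/(400×109×10³) + 1/(1275×101×10³) = 3.07×10⁻⁸ N⁻¹.
So P = 0.001607 / 3.07×10⁻⁸ = 52.35 kN.
σ_{bronze} = P/A₂ = 52350/1275 = 41.06 MPa, tensile.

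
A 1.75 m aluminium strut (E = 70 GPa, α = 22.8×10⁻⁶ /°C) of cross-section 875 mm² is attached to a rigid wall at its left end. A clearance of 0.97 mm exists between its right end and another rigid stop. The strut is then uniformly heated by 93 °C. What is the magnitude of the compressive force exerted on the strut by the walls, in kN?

Free thermal elongation = αΔT L = 22.8×10⁻⁶ × 93 × 1750 = 3.711 mm.
The gap closes (δ_free > 0.97 mm) and the wall then resists a further 3.711 − 0.97 = 2.741 mm of expansion.
Compatibility: PL/(AE) = 2.741 mm, so σ = P/A = E × (2.741/1750) = 109.6 MPa.
Force on the wall = σA = 109.6 × 875 mm² = 95.92 kN.

P ≈ 95.9 kN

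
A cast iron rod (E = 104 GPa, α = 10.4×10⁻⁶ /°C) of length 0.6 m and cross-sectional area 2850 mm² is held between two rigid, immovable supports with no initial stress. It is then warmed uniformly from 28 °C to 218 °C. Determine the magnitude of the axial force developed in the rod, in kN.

Full restraint means ε = 0, so the stress is σ = EαΔT = 104×10³ × 10.4×10⁻⁶ × 190 = 205.5 MPa.
Then P = σA = 205.5 × 2850 mm² = 585.7 kN, compressive.

P ≈ 586 kN (compressive)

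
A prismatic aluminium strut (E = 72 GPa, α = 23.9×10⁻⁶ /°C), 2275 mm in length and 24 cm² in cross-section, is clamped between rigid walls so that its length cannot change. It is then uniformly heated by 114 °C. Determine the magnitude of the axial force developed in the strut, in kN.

With zero net strain, σ = E·αΔT = 72 GPa × 23.9×10⁻⁶ × 114 = 196.2 MPa.
P = AEαΔT = 2400 × 72×10³ × 23.9×10⁻⁶ × 114 = 470.8 kN (compressive).

P ≈ 471 kN (compressive)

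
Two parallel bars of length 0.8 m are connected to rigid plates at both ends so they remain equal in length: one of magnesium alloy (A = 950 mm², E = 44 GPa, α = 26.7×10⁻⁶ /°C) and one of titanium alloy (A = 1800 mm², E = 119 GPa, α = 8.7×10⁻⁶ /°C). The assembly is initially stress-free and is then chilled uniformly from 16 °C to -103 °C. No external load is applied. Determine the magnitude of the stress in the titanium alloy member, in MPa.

σ ≈ 41.6 MPa (compressive)

The magnesium alloy has the larger α, so on cooling it would change length more than the titanium alloy if both were free. The rigid plates force a common final length, so the magnesium alloy is put into tension and the titanium alloy into compression, with equal and opposite forces P (no external load).
Setting the final lengths equal and cancelling L: (α₁ − α₂)ΔT = P/(A₁E₁) + P/(A₂E₂).
|α₁ − α₂|·ΔT = 18×10⁻⁶ × 119 = 0.002142.
1/(A₁E₁) + 1/(A₂E₂) = 1/(950×44×10³) + 1/(1800×119×10³) = 2.859×10⁻⁸ N⁻¹.
P = 0.002142 / 2.859×10⁻⁸ = 74920 N = 74.92 kN.
σ_{titanium alloy} = P/A₂ = 74920/1800 = 41.62 MPa, compressive.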